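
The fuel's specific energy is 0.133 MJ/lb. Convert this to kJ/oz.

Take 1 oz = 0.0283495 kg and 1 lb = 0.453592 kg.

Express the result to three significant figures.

8.31 kJ/oz

0.133 MJ/lb × 1000000 J/MJ ÷ 0.453592 kg/lb = 293215 J/kg
293215 J/kg ÷ 1000 J/kJ × 0.0283495 kg/oz = 8.3125 kJ/oz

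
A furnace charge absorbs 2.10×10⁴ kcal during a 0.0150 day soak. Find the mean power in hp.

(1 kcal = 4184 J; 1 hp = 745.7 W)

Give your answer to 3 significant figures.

2.10×10⁴ kcal × 4184 = 8.7864×10⁷ J
0.0150 day × 86400 = 1296 s
P = E / t = 8.7864×10⁷ J / 1296 s = 67796.3 W
67796.3 W ÷ (745.7 W/hp) = 90.9163 hp

90.9 hp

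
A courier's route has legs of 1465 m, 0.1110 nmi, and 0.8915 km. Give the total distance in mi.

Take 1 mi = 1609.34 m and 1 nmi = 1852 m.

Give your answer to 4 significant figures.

1.592 mi

1465 m (already m)
0.1110 nmi × 1852 = 205.572 m
0.8915 km × 1000 = 891.5 m
Combined: 1465 + 205.572 + 891.5 = 2562.07 m
In mi: 2562.07 / 1609.34 = 1.592 mi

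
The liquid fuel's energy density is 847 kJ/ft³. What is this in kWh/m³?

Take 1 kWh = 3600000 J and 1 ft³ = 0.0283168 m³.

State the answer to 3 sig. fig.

847 kJ/ft³ × 1000 J/kJ ÷ 0.0283168 m³/ft³ = 2.99116×10⁷ J/m³
2.99116×10⁷ J/m³ ÷ 3600000 J/kWh = 8.30878 kWh/m³

8.31 kWh/m³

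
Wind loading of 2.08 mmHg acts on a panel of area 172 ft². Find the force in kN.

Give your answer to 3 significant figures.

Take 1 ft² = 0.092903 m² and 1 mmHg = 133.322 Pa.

2.08 mmHg × 133.322 = 277.31 Pa
172 ft² × 0.092903 = 15.9793 m²
F = P × A = 277.31 Pa × 15.9793 m² = 4431.22 N
4431.22 N ÷ (1000 N/kN) = 4.43122 kN

4.43 kN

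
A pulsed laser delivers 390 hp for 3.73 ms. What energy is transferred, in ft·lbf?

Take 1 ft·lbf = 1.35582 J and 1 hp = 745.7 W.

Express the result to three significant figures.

800 ft·lbf

390 hp × 745.7 = 290823 W
3.73 ms × 0.001 = 0.00373 s
E = P × t = 290823 W × 0.00373 s = 1084.77 J
1084.77 J ÷ (1.35582 J/ft·lbf) = 800.084 ft·lbf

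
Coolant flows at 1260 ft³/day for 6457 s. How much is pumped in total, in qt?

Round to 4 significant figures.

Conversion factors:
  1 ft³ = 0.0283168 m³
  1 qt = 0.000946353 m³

1260 ft³/day → 4.12953×10⁻⁴ m³/s
V = Q × t = 4.12953×10⁻⁴ × 6457 = 2.66644 m³
In qt: 2.66644 / 0.000946353 = 2817.6 qt

2818 qt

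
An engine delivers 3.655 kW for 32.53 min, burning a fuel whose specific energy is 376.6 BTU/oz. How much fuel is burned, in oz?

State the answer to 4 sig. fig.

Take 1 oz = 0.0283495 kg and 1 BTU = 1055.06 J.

17.95 oz

3.655 kW → 3655 W
32.53 min → 1951.8 s
E = P × t = 3655 × 1951.8 = 7.13383×10⁶ J
376.6 BTU/oz → 1.40156×10⁷ J/kg
m = E / e_s = 7.13383×10⁶ / 1.40156×10⁷ = 0.508992 kg
In oz: 0.508992 / 0.0283495 = 17.9542 oz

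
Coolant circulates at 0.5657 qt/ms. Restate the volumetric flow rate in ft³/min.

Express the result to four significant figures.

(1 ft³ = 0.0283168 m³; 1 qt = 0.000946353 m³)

0.5657 qt/ms × 0.000946353 m³/qt ÷ 0.001 s/ms = 0.535352 m³/s
0.535352 m³/s ÷ 0.0283168 m³/ft³ × 60 s/min = 1134.35 ft³/min

1134 ft³/min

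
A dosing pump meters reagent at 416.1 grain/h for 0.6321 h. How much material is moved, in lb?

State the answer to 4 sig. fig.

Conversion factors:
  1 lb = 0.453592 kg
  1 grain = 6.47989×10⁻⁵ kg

0.03757 lb

416.1 grain/h → 7.48967×10⁻⁶ kg/s
0.6321 h → 2275.56 s
m = ṁ × t = 7.48967×10⁻⁶ × 2275.56 = 0.0170432 kg
In lb: 0.0170432 / 0.453592 = 0.0375739 lb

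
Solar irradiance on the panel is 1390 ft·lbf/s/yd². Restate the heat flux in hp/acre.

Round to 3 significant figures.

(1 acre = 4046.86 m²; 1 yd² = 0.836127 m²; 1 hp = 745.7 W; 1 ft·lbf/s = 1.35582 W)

1390 ft·lbf/s/yd² × 1.35582 W/ft·lbf/s ÷ 0.836127 m²/yd² = 2253.95 W/m²
2253.95 W/m² ÷ 745.7 W/hp × 4046.86 m²/acre = 12232 hp/acre

1.22×10⁴ hp/acre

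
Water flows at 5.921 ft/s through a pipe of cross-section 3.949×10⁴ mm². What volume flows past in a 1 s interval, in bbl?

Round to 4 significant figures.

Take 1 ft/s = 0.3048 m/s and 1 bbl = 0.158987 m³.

5.921 ft/s × 0.3048 → 1.80472 m/s
3.949×10⁴ mm² × 10⁻⁶ → 0.03949 m²
V = v × A × t = 1.80472 m/s × 0.03949 m² × 1 s = 0.0712684 m³
0.0712684 m³ ÷ (0.158987 m³/bbl) = 0.448266 bbl

0.4483 bbl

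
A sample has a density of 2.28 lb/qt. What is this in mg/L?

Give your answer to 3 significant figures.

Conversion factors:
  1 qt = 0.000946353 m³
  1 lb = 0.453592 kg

1.09×10⁶ mg/L

2.28 lb/qt × 0.453592 kg/lb ÷ 0.000946353 m³/qt = 1092.82 kg/m³
1092.82 kg/m³ ÷ 10⁻⁶ kg/mg × 0.001 m³/L = 1.09282×10⁶ mg/L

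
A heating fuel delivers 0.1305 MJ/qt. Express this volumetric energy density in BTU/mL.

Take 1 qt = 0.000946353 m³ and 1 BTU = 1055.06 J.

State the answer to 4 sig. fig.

0.1307 BTU/mL

0.1305 MJ/qt × 1000000 J/MJ ÷ 0.000946353 m³/qt = 1.37898×10⁸ J/m³
1.37898×10⁸ J/m³ ÷ 1055.06 J/BTU × 10⁻⁶ m³/mL = 0.130702 BTU/mL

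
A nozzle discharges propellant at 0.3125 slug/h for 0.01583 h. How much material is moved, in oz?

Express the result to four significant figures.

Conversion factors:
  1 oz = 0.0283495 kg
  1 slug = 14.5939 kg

2.547 oz

0.3125 slug/h → 0.00126683 kg/s
0.01583 h → 56.988 s
m = ṁ × t = 0.00126683 × 56.988 = 0.0721941 kg
In oz: 0.0721941 / 0.0283495 = 2.54657 oz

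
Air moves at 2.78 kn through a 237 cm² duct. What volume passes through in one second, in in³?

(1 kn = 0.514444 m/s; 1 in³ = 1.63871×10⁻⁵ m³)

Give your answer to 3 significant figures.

2070 in³

2.78 kn × 0.514444 = 1.43015 m/s
237 cm² × 0.0001 = 0.0237 m²
V = v × A × t = 1.43015 m/s × 0.0237 m² × 1 s = 0.0338946 m³
0.0338946 m³ ÷ (1.63871×10⁻⁵ m³/in³) = 2068.37 in³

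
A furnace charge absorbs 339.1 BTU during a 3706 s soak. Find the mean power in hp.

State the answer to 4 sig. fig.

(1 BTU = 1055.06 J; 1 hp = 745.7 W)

0.1295 hp

339.1 BTU × 1055.06 → 357771 J
P = E / t = 357771 J / 3706 s = 96.5383 W
96.5383 W ÷ (745.7 W/hp) = 0.12946 hp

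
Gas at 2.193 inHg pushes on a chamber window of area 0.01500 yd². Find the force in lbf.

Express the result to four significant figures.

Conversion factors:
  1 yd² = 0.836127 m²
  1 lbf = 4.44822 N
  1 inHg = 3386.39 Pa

20.94 lbf

2.193 inHg × 3386.39 → 7426.35 Pa
0.01500 yd² × 0.836127 → 0.0125419 m²
F = P × A = 7426.35 Pa × 0.0125419 m² = 93.1405 N
93.1405 N ÷ (4.44822 N/lbf) = 20.9388 lbf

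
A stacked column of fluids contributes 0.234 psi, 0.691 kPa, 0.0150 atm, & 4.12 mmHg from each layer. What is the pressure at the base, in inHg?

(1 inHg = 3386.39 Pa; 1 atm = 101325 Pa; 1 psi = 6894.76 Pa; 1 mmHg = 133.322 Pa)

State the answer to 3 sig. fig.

1.29 inHg

0.234 psi × 6894.76 = 1613.37 Pa
0.691 kPa × 1000 = 691 Pa
0.0150 atm × 101325 = 1519.88 Pa
4.12 mmHg × 133.322 = 549.287 Pa
Combined: 1613.37 + 691 + 1519.88 + 549.287 = 4373.54 Pa
In inHg: 4373.54 / 3386.39 = 1.29151 inHg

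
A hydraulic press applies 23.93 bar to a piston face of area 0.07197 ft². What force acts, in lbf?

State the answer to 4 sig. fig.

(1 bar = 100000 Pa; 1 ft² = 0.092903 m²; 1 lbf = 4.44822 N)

23.93 bar × 100000 = 2.393×10⁶ Pa
0.07197 ft² × 0.092903 = 0.00668623 m²
F = P × A = 2.393×10⁶ Pa × 0.00668623 m² = 16000.1 N
16000.1 N ÷ (4.44822 N/lbf) = 3596.97 lbf

3597 lbf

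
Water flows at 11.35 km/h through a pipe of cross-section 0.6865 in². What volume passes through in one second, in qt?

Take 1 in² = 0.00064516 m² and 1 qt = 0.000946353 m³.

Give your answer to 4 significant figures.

1.476 qt

11.35 km/h × (1/3.6) → 3.15278 m/s
0.6865 in² × 0.00064516 → 4.42902×10⁻⁴ m²
V = v × A × t = 3.15278 m/s × 4.42902×10⁻⁴ m² × 1 s = 0.00139637 m³
0.00139637 m³ ÷ (0.000946353 m³/qt) = 1.47553 qt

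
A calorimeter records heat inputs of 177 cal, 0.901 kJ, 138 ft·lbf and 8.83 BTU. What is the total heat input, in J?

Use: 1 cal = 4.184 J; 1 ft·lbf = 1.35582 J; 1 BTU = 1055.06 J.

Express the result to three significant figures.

1.11×10⁴ J

177 cal × 4.184 = 740.568 J
0.901 kJ × 1000 = 901 J
138 ft·lbf × 1.35582 = 187.103 J
8.83 BTU × 1055.06 = 9316.18 J
Sum: 740.568 + 901 + 187.103 + 9316.18 = 11144.9 J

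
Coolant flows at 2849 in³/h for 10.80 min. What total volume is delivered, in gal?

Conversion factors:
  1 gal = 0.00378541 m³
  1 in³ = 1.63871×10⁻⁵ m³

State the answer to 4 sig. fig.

2.220 gal

2849 in³/h → 1.29686×10⁻⁵ m³/s
10.80 min → 648 s
V = Q × t = 1.29686×10⁻⁵ × 648 = 0.00840365 m³
In gal: 0.00840365 / 0.00378541 = 2.22001 gal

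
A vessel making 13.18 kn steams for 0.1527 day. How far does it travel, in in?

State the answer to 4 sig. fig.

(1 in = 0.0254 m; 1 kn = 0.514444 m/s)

3.522×10⁶ in

13.18 kn × 0.514444 → 6.78037 m/s
0.1527 day × 86400 → 13193.3 s
d = v × t = 6.78037 m/s × 13193.3 s = 89455.5 m
89455.5 m ÷ (0.0254 m/in) = 3.52187×10⁶ in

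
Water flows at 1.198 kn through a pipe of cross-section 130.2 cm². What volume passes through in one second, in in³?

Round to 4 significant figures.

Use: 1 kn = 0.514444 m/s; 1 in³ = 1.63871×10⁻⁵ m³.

489.7 in³

1.198 kn × 0.514444 → 0.616304 m/s
130.2 cm² × 0.0001 → 0.01302 m²
V = v × A × t = 0.616304 m/s × 0.01302 m² × 1 s = 0.00802428 m³
0.00802428 m³ ÷ (1.63871×10⁻⁵ m³/in³) = 489.671 in³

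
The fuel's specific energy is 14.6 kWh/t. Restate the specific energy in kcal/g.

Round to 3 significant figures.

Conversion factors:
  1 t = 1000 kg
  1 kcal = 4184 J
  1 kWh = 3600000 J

14.6 kWh/t × 3600000 J/kWh ÷ 1000 kg/t = 52560 J/kg
52560 J/kg ÷ 4184 J/kcal × 0.001 kg/g = 0.0125621 kcal/g

0.0126 kcal/g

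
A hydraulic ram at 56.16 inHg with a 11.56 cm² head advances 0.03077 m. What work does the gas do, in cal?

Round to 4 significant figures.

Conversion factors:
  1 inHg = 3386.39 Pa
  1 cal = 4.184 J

1.617 cal

56.16 inHg → 190180 Pa
11.56 cm² → 0.001156 m²
F = P × A = 190180 × 0.001156 = 219.848 N
W = F × d = 219.848 × 0.03077 = 6.76472 J
In cal: 6.76472 / 4.184 = 1.61681 cal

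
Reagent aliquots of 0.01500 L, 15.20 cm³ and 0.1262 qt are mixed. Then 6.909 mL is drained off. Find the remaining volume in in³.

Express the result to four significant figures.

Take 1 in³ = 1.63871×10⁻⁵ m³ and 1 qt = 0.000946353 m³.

8.709 in³

0.01500 L × 0.001 = 1.5×10⁻⁵ m³
15.20 cm³ × 10⁻⁶ = 1.52×10⁻⁵ m³
0.1262 qt × 0.000946353 = 1.1943×10⁻⁴ m³
6.909 mL × 10⁻⁶ = 6.909×10⁻⁶ m³
Result: 1.5×10⁻⁵ + 1.52×10⁻⁵ + 1.1943×10⁻⁴ − 6.909×10⁻⁶ = 1.42721×10⁻⁴ m³
In in³: 1.42721×10⁻⁴ / 1.63871×10⁻⁵ = 8.70935 in³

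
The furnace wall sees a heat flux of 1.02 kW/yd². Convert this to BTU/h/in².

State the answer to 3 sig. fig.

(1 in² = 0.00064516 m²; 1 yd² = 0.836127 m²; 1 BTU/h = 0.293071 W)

1.02 kW/yd² × 1000 W/kW ÷ 0.836127 m²/yd² = 1219.91 W/m²
1219.91 W/m² ÷ 0.293071 W/BTU/h × 0.00064516 m²/in² = 2.68548 BTU/h/in²

2.69 BTU/h/in²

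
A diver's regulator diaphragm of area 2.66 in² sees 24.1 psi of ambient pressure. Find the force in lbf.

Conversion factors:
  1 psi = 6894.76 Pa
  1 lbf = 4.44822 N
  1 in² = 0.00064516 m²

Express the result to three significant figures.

64.1 lbf

24.1 psi × 6894.76 → 166164 Pa
2.66 in² × 0.00064516 → 0.00171613 m²
F = P × A = 166164 Pa × 0.00171613 m² = 285.159 N
285.159 N ÷ (4.44822 N/lbf) = 64.1063 lbf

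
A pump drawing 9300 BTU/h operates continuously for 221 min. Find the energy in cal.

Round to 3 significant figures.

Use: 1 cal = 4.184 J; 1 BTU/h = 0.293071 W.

8.64×10⁶ cal

9300 BTU/h × 0.293071 = 2725.56 W
221 min × 60 = 13260 s
E = P × t = 2725.56 W × 13260 s = 3.61409×10⁷ J
3.61409×10⁷ J ÷ (4.184 J/cal) = 8.63788×10⁶ cal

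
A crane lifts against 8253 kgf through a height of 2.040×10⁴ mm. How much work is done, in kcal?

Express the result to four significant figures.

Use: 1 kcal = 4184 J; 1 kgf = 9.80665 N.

394.6 kcal

8253 kgf × 9.80665 → 80934.3 N
2.040×10⁴ mm × 0.001 → 20.4 m
W = F × d = 80934.3 N × 20.4 m = 1.65106×10⁶ J
1.65106×10⁶ J ÷ (4184 J/kcal) = 394.613 kcal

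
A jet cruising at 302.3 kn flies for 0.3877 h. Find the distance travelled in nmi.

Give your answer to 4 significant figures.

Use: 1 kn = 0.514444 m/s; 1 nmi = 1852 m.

117.2 nmi

302.3 kn × 0.514444 → 155.516 m/s
0.3877 h × 3600 → 1395.72 s
d = v × t = 155.516 m/s × 1395.72 s = 217057 m
217057 m ÷ (1852 m/nmi) = 117.201 nmi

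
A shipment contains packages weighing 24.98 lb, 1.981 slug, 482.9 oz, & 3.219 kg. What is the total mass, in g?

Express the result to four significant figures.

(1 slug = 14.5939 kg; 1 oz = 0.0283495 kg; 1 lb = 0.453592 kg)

5.715×10⁴ g

24.98 lb × 0.453592 = 11.3307 kg
1.981 slug × 14.5939 = 28.9105 kg
482.9 oz × 0.0283495 = 13.69 kg
3.219 kg (already kg)
Total: 11.3307 + 28.9105 + 13.69 + 3.219 = 57.1502 kg
In g: 57.1502 / 0.001 = 57150.2 g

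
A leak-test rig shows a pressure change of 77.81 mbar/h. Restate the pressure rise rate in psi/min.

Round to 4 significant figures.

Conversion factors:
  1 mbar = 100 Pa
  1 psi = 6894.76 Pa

0.01881 psi/min

77.81 mbar/h × 100 Pa/mbar ÷ 3600 s/h = 2.16139 Pa/s
2.16139 Pa/s ÷ 6894.76 Pa/psi × 60 s/min = 0.018809 psi/min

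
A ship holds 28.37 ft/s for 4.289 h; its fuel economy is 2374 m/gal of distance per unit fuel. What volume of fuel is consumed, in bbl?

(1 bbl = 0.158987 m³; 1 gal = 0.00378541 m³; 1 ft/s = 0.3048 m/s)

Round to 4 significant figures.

28.37 ft/s → 8.64718 m/s
4.289 h → 15440.4 s
d = v × t = 8.64718 × 15440.4 = 133516 m
2374 m/gal → 627145 m/m³
V = d / (distance per unit fuel) = 133516 / 627145 = 0.212895 m³
In bbl: 0.212895 / 0.158987 = 1.33907 bbl

1.339 bbl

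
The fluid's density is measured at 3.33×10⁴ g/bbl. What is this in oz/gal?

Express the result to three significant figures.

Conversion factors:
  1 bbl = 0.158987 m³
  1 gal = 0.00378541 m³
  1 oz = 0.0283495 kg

3.33×10⁴ g/bbl × 0.001 kg/g ÷ 0.158987 m³/bbl = 209.451 kg/m³
209.451 kg/m³ ÷ 0.0283495 kg/oz × 0.00378541 m³/gal = 27.9673 oz/gal

28.0 oz/gal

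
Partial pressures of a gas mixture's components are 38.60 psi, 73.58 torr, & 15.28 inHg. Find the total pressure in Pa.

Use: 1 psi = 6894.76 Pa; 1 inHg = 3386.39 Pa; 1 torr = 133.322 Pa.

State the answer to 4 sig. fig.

38.60 psi × 6894.76 = 266138 Pa
73.58 torr × 133.322 = 9809.83 Pa
15.28 inHg × 3386.39 = 51744 Pa
Combined: 266138 + 9809.83 + 51744 = 327692 Pa

3.277×10⁵ Pa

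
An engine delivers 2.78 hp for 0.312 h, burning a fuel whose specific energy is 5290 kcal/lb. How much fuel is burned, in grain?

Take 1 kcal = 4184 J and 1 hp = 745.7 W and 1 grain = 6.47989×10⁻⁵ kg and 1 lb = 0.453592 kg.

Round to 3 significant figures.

2.78 hp → 2073.05 W
0.312 h → 1123.2 s
E = P × t = 2073.05 × 1123.2 = 2.32845×10⁶ J
5290 kcal/lb → 4.87957×10⁷ J/kg
m = E / e_s = 2.32845×10⁶ / 4.87957×10⁷ = 0.0477183 kg
In grain: 0.0477183 / 6.47989×10⁻⁵ = 736.406 grain

736 grain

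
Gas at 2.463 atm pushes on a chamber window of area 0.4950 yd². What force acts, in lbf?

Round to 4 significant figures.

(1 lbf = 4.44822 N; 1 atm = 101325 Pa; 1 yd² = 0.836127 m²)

2.322×10⁴ lbf

2.463 atm × 101325 = 249563 Pa
0.4950 yd² × 0.836127 = 0.413883 m²
F = P × A = 249563 Pa × 0.413883 m² = 103290 N
103290 N ÷ (4.44822 N/lbf) = 23220.5 lbf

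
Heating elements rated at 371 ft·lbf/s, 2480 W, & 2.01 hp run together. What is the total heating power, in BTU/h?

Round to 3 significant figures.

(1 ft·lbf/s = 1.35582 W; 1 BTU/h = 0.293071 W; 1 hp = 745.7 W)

371 ft·lbf/s × 1.35582 = 503.009 W
2480 W (already W)
2.01 hp × 745.7 = 1498.86 W
Sum: 503.009 + 2480 + 1498.86 = 4481.87 W
In BTU/h: 4481.87 / 0.293071 = 15292.8 BTU/h

1.53×10⁴ BTU/h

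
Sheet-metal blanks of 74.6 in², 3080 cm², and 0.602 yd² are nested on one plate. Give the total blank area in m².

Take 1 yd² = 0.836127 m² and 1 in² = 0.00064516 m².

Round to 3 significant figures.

0.859 m²

74.6 in² × 0.00064516 = 0.0481289 m²
3080 cm² × 0.0001 = 0.308 m²
0.602 yd² × 0.836127 = 0.503348 m²
Total: 0.0481289 + 0.308 + 0.503348 = 0.859477 m²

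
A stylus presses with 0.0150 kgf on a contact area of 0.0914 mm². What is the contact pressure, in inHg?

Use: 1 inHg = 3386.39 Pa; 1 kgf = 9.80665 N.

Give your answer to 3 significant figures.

475 inHg

0.0150 kgf × 9.80665 = 0.1471 N
0.0914 mm² × 10⁻⁶ = 9.14×10⁻⁸ m²
P = F / A = 0.1471 N / 9.14×10⁻⁸ m² = 1.60941×10⁶ Pa
1.60941×10⁶ Pa ÷ (3386.39 Pa/inHg) = 475.258 inHg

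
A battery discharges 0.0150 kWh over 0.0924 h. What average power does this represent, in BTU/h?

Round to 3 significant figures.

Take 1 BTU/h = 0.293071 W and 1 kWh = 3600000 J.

554 BTU/h

0.0150 kWh × 3600000 → 54000 J
0.0924 h × 3600 → 332.64 s
P = E / t = 54000 J / 332.64 s = 162.338 W
162.338 W ÷ (0.293071 W/BTU/h) = 553.92 BTU/h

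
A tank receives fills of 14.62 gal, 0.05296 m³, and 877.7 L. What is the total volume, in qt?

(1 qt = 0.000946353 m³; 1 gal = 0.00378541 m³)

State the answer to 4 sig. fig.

1042 qt

14.62 gal × 0.00378541 → 0.0553427 m³
0.05296 m³ (already m³)
877.7 L × 0.001 → 0.8777 m³
Total: 0.0553427 + 0.05296 + 0.8777 = 0.986003 m³
In qt: 0.986003 / 0.000946353 = 1041.9 qt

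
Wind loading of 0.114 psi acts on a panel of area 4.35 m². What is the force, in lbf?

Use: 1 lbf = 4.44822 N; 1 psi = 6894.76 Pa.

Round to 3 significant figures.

769 lbf

0.114 psi × 6894.76 = 786.003 Pa
F = P × A = 786.003 Pa × 4.35 m² = 3419.11 N
3419.11 N ÷ (4.44822 N/lbf) = 768.647 lbf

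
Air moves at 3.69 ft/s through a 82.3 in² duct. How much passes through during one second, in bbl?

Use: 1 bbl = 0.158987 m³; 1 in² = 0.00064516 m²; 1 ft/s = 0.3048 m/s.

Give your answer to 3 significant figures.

0.376 bbl

3.69 ft/s × 0.3048 → 1.12471 m/s
82.3 in² × 0.00064516 → 0.0530967 m²
V = v × A × t = 1.12471 m/s × 0.0530967 m² × 1 s = 0.0597184 m³
0.0597184 m³ ÷ (0.158987 m³/bbl) = 0.375618 bbl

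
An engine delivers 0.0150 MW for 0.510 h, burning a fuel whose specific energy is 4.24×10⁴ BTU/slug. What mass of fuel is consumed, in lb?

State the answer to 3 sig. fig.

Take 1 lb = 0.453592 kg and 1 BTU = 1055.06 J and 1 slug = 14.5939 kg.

19.8 lb

0.0150 MW → 15000 W
0.510 h → 1836 s
E = P × t = 15000 × 1836 = 2.754×10⁷ J
4.24×10⁴ BTU/slug → 3.06529×10⁶ J/kg
m = E / e_s = 2.754×10⁷ / 3.06529×10⁶ = 8.98447 kg
In lb: 8.98447 / 0.453592 = 19.8074 lb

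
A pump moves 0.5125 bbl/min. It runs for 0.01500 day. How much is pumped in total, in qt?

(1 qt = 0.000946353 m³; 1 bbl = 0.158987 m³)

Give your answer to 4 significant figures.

0.5125 bbl/min → 0.00135801 m³/s
0.01500 day → 1296 s
V = Q × t = 0.00135801 × 1296 = 1.75998 m³
In qt: 1.75998 / 0.000946353 = 1859.75 qt

1860 qt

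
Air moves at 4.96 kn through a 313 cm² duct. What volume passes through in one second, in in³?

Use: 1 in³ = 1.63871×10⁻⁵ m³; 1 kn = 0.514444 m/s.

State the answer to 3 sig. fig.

4.96 kn × 0.514444 → 2.55164 m/s
313 cm² × 0.0001 → 0.0313 m²
V = v × A × t = 2.55164 m/s × 0.0313 m² × 1 s = 0.0798663 m³
0.0798663 m³ ÷ (1.63871×10⁻⁵ m³/in³) = 4873.73 in³

4870 in³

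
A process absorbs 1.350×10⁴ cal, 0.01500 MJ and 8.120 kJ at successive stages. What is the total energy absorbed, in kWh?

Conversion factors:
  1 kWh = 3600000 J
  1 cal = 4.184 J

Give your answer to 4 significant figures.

0.02211 kWh

1.350×10⁴ cal × 4.184 → 56484 J
0.01500 MJ × 1000000 → 15000 J
8.120 kJ × 1000 → 8120 J
Combined: 56484 + 15000 + 8120 = 79604 J
In kWh: 79604 / 3600000 = 0.0221122 kWh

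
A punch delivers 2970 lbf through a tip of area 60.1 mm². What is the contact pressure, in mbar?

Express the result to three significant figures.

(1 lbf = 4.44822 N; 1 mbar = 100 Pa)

2970 lbf × 4.44822 → 13211.2 N
60.1 mm² × 10⁻⁶ → 6.01×10⁻⁵ m²
P = F / A = 13211.2 N / 6.01×10⁻⁵ m² = 2.1982×10⁸ Pa
2.1982×10⁸ Pa ÷ (100 Pa/mbar) = 2.1982×10⁶ mbar

2.20×10⁶ mbar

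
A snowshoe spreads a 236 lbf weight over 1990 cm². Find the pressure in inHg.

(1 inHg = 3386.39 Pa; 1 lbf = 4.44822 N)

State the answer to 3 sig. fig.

1.56 inHg

236 lbf × 4.44822 = 1049.78 N
1990 cm² × 0.0001 = 0.199 m²
P = F / A = 1049.78 N / 0.199 m² = 5275.28 Pa
5275.28 Pa ÷ (3386.39 Pa/inHg) = 1.55779 inHg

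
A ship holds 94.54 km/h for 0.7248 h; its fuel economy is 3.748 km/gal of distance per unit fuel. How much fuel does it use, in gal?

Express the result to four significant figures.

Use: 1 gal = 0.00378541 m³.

94.54 km/h → 26.2611 m/s
0.7248 h → 2609.28 s
d = v × t = 26.2611 × 2609.28 = 68522.6 m
3.748 km/gal → 990117 m/m³
V = d / (distance per unit fuel) = 68522.6 / 990117 = 0.0692066 m³
In gal: 0.0692066 / 0.00378541 = 18.2825 gal

18.28 gal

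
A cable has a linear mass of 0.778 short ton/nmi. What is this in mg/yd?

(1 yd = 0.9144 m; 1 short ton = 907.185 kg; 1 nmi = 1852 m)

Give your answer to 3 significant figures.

3.48×10⁵ mg/yd

0.778 short ton/nmi × 907.185 kg/short ton ÷ 1852 m/nmi = 0.381096 kg/m
0.381096 kg/m ÷ 10⁻⁶ kg/mg × 0.9144 m/yd = 348474 mg/yd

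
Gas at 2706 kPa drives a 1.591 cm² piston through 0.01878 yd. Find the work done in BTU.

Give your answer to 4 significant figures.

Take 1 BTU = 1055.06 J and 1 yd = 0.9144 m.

0.007007 BTU

2706 kPa → 2.706×10⁶ Pa
1.591 cm² → 1.591×10⁻⁴ m²
F = P × A = 2.706×10⁶ × 1.591×10⁻⁴ = 430.525 N
0.01878 yd → 0.0171724 m
W = F × d = 430.525 × 0.0171724 = 7.39315 J
In BTU: 7.39315 / 1055.06 = 0.00700733 BTU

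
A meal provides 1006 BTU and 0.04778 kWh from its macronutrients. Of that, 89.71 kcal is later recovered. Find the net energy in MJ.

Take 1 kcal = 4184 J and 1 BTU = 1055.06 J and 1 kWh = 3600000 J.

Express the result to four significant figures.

1006 BTU × 1055.06 = 1.06139×10⁶ J
0.04778 kWh × 3600000 = 172008 J
89.71 kcal × 4184 = 375347 J
Net: 1.06139×10⁶ + 172008 − 375347 = 858051 J
In MJ: 858051 / 1000000 = 0.858051 MJ

0.8581 MJ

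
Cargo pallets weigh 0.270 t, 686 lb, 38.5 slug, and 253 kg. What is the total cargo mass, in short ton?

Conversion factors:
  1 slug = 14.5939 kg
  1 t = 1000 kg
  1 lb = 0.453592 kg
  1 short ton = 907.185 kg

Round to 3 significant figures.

1.54 short ton

0.270 t × 1000 = 270 kg
686 lb × 0.453592 = 311.164 kg
38.5 slug × 14.5939 = 561.865 kg
253 kg (already kg)
Sum: 270 + 311.164 + 561.865 + 253 = 1396.03 kg
In short ton: 1396.03 / 907.185 = 1.53886 short ton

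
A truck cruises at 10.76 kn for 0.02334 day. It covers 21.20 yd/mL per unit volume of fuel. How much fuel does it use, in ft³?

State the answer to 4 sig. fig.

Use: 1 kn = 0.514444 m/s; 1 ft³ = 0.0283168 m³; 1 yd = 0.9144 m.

0.02034 ft³

10.76 kn → 5.53542 m/s
0.02334 day → 2016.58 s
d = v × t = 5.53542 × 2016.58 = 11162.6 m
21.20 yd/mL → 1.93853×10⁷ m/m³
V = d / (distance per unit fuel) = 11162.6 / 1.93853×10⁷ = 5.75828×10⁻⁴ m³
In ft³: 5.75828×10⁻⁴ / 0.0283168 = 0.0203352 ft³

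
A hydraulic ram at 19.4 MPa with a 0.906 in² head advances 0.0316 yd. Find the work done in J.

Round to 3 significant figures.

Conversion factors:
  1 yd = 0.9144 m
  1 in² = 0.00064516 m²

19.4 MPa → 1.94×10⁷ Pa
0.906 in² → 5.84515×10⁻⁴ m²
F = P × A = 1.94×10⁷ × 5.84515×10⁻⁴ = 11339.6 N
0.0316 yd → 0.028895 m
W = F × d = 11339.6 × 0.028895 = 327.658 J

328 J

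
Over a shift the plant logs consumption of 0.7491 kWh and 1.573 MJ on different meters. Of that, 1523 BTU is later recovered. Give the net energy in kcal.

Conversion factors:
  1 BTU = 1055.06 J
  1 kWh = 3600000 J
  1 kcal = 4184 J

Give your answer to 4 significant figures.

0.7491 kWh × 3600000 → 2.69676×10⁶ J
1.573 MJ × 1000000 → 1.573×10⁶ J
1523 BTU × 1055.06 → 1.60686×10⁶ J
Sum: 2.69676×10⁶ + 1.573×10⁶ − 1.60686×10⁶ = 2.6629×10⁶ J
In kcal: 2.6629×10⁶ / 4184 = 636.448 kcal

636.4 kcal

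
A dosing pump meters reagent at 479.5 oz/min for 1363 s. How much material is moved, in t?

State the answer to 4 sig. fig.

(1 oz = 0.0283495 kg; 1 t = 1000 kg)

479.5 oz/min → 0.22656 kg/s
m = ṁ × t = 0.22656 × 1363 = 308.801 kg
In t: 308.801 / 1000 = 0.308801 t

0.3088 t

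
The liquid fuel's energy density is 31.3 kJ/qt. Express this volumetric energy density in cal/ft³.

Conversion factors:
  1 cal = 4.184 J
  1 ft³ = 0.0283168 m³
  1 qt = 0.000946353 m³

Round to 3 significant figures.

2.24×10⁵ cal/ft³

31.3 kJ/qt × 1000 J/kJ ÷ 0.000946353 m³/qt = 3.30743×10⁷ J/m³
3.30743×10⁷ J/m³ ÷ 4.184 J/cal × 0.0283168 m³/ft³ = 223843 cal/ft³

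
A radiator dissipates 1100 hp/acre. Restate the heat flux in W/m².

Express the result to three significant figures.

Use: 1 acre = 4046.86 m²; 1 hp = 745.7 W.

203 W/m²

1100 hp/acre × 745.7 W/hp ÷ 4046.86 m²/acre = 202.693 W/m²
202.693 W/m²  = 202.693 W/m²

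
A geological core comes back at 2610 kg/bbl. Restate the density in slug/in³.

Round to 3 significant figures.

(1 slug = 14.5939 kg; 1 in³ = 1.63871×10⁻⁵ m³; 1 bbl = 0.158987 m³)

2610 kg/bbl ÷ 0.158987 m³/bbl = 16416.4 kg/m³
16416.4 kg/m³ ÷ 14.5939 kg/slug × 1.63871×10⁻⁵ m³/in³ = 0.0184335 slug/in³

0.0184 slug/in³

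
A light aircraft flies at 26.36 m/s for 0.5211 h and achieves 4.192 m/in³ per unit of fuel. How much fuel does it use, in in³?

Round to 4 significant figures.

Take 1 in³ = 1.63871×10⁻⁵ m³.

1.180×10⁴ in³

0.5211 h → 1875.96 s
d = v × t = 26.36 × 1875.96 = 49450.3 m
4.192 m/in³ → 255811 m/m³
V = d / (distance per unit fuel) = 49450.3 / 255811 = 0.193308 m³
In in³: 0.193308 / 1.63871×10⁻⁵ = 11796.4 in³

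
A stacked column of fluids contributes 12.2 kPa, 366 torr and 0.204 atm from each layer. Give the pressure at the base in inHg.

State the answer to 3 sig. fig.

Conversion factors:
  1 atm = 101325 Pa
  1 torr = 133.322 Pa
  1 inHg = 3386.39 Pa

24.1 inHg

12.2 kPa × 1000 = 12200 Pa
366 torr × 133.322 = 48795.9 Pa
0.204 atm × 101325 = 20670.3 Pa
Sum: 12200 + 48795.9 + 20670.3 = 81666.2 Pa
In inHg: 81666.2 / 3386.39 = 24.116 inHg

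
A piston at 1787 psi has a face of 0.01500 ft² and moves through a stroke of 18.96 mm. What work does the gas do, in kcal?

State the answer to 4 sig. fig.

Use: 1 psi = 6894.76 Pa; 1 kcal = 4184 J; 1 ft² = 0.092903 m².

0.07781 kcal

1787 psi → 1.23209×10⁷ Pa
0.01500 ft² → 0.00139354 m²
F = P × A = 1.23209×10⁷ × 0.00139354 = 17169.7 N
18.96 mm → 0.01896 m
W = F × d = 17169.7 × 0.01896 = 325.538 J
In kcal: 325.538 / 4184 = 0.0778054 kcal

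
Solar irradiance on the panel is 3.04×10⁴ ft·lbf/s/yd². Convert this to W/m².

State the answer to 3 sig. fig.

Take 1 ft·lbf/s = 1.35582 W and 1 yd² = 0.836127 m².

3.04×10⁴ ft·lbf/s/yd² × 1.35582 W/ft·lbf/s ÷ 0.836127 m²/yd² = 49295.1 W/m²
49295.1 W/m²  = 49295.1 W/m²

4.93×10⁴ W/m²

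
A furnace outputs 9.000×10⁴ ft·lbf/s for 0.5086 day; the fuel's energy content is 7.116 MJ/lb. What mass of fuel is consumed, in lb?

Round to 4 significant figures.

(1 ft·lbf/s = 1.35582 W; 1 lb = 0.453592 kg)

9.000×10⁴ ft·lbf/s → 122024 W
0.5086 day → 43943 s
E = P × t = 122024 × 43943 = 5.3621×10⁹ J
7.116 MJ/lb → 1.56881×10⁷ J/kg
m = E / e_s = 5.3621×10⁹ / 1.56881×10⁷ = 341.794 kg
In lb: 341.794 / 0.453592 = 753.527 lb

753.5 lb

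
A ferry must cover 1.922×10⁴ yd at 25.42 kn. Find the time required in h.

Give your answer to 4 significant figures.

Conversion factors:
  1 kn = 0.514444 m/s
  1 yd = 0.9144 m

1.922×10⁴ yd × 0.9144 = 17574.8 m
25.42 kn × 0.514444 = 13.0772 m/s
t = d / v = 17574.8 m / 13.0772 m/s = 1343.93 s
1343.93 s ÷ (3600 s/h) = 0.373314 h

0.3733 h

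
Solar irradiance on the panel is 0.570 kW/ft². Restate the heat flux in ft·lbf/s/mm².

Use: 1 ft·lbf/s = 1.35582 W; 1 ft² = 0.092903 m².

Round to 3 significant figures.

0.570 kW/ft² × 1000 W/kW ÷ 0.092903 m²/ft² = 6135.43 W/m²
6135.43 W/m² ÷ 1.35582 W/ft·lbf/s × 10⁻⁶ m²/mm² = 0.00452525 ft·lbf/s/mm²

0.00453 ft·lbf/s/mm²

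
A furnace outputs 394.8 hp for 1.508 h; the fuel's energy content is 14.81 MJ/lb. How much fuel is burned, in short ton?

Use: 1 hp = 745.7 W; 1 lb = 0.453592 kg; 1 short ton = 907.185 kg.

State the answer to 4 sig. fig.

394.8 hp → 294402 W
1.508 h → 5428.8 s
E = P × t = 294402 × 5428.8 = 1.59825×10⁹ J
14.81 MJ/lb → 3.26505×10⁷ J/kg
m = E / e_s = 1.59825×10⁹ / 3.26505×10⁷ = 48.9502 kg
In short ton: 48.9502 / 907.185 = 0.0539583 short ton

0.05396 short ton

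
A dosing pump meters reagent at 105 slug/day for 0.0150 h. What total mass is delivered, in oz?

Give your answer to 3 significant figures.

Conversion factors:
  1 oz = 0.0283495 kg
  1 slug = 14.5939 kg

33.8 oz

105 slug/day → 0.0177356 kg/s
0.0150 h → 54 s
m = ṁ × t = 0.0177356 × 54 = 0.957722 kg
In oz: 0.957722 / 0.0283495 = 33.7827 oz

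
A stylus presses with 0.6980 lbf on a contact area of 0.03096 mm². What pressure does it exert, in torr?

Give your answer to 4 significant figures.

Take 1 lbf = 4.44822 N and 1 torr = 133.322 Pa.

0.6980 lbf × 4.44822 = 3.10486 N
0.03096 mm² × 10⁻⁶ = 3.096×10⁻⁸ m²
P = F / A = 3.10486 N / 3.096×10⁻⁸ m² = 1.00286×10⁸ Pa
1.00286×10⁸ Pa ÷ (133.322 Pa/torr) = 752209 torr

7.522×10⁵ torr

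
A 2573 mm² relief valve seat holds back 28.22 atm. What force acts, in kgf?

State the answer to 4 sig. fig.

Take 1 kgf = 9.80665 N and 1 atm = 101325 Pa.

750.2 kgf

28.22 atm × 101325 → 2.85939×10⁶ Pa
2573 mm² × 10⁻⁶ → 0.002573 m²
F = P × A = 2.85939×10⁶ Pa × 0.002573 m² = 7357.21 N
7357.21 N ÷ (9.80665 N/kgf) = 750.227 kgf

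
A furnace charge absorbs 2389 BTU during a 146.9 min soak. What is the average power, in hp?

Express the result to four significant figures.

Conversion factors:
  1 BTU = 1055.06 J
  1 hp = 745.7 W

0.3835 hp

2389 BTU × 1055.06 = 2.52054×10⁶ J
146.9 min × 60 = 8814 s
P = E / t = 2.52054×10⁶ J / 8814 s = 285.97 W
285.97 W ÷ (745.7 W/hp) = 0.383492 hp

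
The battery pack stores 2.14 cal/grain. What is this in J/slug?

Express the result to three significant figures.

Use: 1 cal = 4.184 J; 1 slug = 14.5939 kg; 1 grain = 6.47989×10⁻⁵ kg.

2.02×10⁶ J/slug

2.14 cal/grain × 4.184 J/cal ÷ 6.47989×10⁻⁵ kg/grain = 138178 J/kg
138178 J/kg × 14.5939 kg/slug = 2.01656×10⁶ J/slug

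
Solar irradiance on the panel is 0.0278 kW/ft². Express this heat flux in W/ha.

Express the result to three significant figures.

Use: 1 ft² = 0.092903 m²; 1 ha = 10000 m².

2.99×10⁶ W/ha

0.0278 kW/ft² × 1000 W/kW ÷ 0.092903 m²/ft² = 299.237 W/m²
299.237 W/m² × 10000 m²/ha = 2.99237×10⁶ W/ha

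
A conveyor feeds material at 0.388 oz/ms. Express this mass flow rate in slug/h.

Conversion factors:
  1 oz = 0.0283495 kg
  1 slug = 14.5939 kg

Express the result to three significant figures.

2710 slug/h

0.388 oz/ms × 0.0283495 kg/oz ÷ 0.001 s/ms = 10.9996 kg/s
10.9996 kg/s ÷ 14.5939 kg/slug × 3600 s/h = 2713.36 slug/h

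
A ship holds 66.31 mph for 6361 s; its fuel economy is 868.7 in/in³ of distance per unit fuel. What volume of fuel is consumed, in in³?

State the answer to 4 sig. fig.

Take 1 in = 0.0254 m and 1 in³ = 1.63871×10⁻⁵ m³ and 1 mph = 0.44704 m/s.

66.31 mph → 29.6432 m/s
d = v × t = 29.6432 × 6361 = 188560 m
868.7 in/in³ → 1.34648×10⁶ m/m³
V = d / (distance per unit fuel) = 188560 / 1.34648×10⁶ = 0.140039 m³
In in³: 0.140039 / 1.63871×10⁻⁵ = 8545.69 in³

8546 in³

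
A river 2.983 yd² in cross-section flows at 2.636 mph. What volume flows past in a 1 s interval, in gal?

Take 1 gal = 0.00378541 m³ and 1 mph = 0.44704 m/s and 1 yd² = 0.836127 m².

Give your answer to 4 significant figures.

2.636 mph × 0.44704 = 1.1784 m/s
2.983 yd² × 0.836127 = 2.49417 m²
V = v × A × t = 1.1784 m/s × 2.49417 m² × 1 s = 2.93913 m³
2.93913 m³ ÷ (0.00378541 m³/gal) = 776.436 gal

776.4 gal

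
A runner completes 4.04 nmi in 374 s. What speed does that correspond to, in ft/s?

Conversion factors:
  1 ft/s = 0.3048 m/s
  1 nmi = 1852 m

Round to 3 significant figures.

4.04 nmi × 1852 = 7482.08 m
v = d / t = 7482.08 m / 374 s = 20.0056 m/s
20.0056 m/s ÷ (0.3048 m/s/ft/s) = 65.6352 ft/s

65.6 ft/s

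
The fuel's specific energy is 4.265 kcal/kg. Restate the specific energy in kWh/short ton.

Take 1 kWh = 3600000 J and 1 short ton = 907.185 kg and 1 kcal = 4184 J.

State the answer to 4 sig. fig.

4.265 kcal/kg × 4184 J/kcal = 17844.8 J/kg
17844.8 J/kg ÷ 3600000 J/kWh × 907.185 kg/short ton = 4.49682 kWh/short ton

4.497 kWh/short ton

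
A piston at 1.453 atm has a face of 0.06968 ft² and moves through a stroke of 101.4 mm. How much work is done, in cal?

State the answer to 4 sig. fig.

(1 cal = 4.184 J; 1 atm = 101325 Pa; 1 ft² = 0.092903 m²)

1.453 atm → 147225 Pa
0.06968 ft² → 0.00647348 m²
F = P × A = 147225 × 0.00647348 = 953.058 N
101.4 mm → 0.1014 m
W = F × d = 953.058 × 0.1014 = 96.6401 J
In cal: 96.6401 / 4.184 = 23.0975 cal

23.10 cal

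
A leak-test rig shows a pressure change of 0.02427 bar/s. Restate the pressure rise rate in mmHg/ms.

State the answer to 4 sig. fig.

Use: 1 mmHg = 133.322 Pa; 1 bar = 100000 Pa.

0.02427 bar/s × 100000 Pa/bar = 2427 Pa/s
2427 Pa/s ÷ 133.322 Pa/mmHg × 0.001 s/ms = 0.018204 mmHg/ms

0.01820 mmHg/ms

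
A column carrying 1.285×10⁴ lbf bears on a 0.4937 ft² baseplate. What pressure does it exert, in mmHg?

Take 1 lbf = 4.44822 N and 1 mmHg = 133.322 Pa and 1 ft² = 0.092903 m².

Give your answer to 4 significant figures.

9347 mmHg

1.285×10⁴ lbf × 4.44822 → 57159.6 N
0.4937 ft² × 0.092903 → 0.0458662 m²
P = F / A = 57159.6 N / 0.0458662 m² = 1.24622×10⁶ Pa
1.24622×10⁶ Pa ÷ (133.322 Pa/mmHg) = 9347.44 mmHg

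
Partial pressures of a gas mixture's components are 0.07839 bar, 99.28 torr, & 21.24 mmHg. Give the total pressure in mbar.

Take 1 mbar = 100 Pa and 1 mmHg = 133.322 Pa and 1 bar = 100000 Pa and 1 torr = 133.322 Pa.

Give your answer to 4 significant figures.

0.07839 bar × 100000 = 7839 Pa
99.28 torr × 133.322 = 13236.2 Pa
21.24 mmHg × 133.322 = 2831.76 Pa
Combined: 7839 + 13236.2 + 2831.76 = 23907 Pa
In mbar: 23907 / 100 = 239.07 mbar

239.1 mbar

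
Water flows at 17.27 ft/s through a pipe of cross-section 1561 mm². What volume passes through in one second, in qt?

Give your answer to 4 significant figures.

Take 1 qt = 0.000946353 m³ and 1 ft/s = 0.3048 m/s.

8.683 qt

17.27 ft/s × 0.3048 → 5.2639 m/s
1561 mm² × 10⁻⁶ → 0.001561 m²
V = v × A × t = 5.2639 m/s × 0.001561 m² × 1 s = 0.00821695 m³
0.00821695 m³ ÷ (0.000946353 m³/qt) = 8.68275 qt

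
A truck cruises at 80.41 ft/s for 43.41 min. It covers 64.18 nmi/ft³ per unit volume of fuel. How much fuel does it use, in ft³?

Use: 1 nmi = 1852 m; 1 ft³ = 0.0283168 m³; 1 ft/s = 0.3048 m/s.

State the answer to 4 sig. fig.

0.5371 ft³

80.41 ft/s → 24.509 m/s
43.41 min → 2604.6 s
d = v × t = 24.509 × 2604.6 = 63836.1 m
64.18 nmi/ft³ → 4.19756×10⁶ m/m³
V = d / (distance per unit fuel) = 63836.1 / 4.19756×10⁶ = 0.0152079 m³
In ft³: 0.0152079 / 0.0283168 = 0.537063 ft³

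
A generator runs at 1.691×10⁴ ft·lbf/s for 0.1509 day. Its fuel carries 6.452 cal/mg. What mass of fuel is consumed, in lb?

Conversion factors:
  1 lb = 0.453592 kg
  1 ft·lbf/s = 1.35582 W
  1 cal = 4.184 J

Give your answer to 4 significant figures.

1.691×10⁴ ft·lbf/s → 22926.9 W
0.1509 day → 13037.8 s
E = P × t = 22926.9 × 13037.8 = 2.98916×10⁸ J
6.452 cal/mg → 2.69952×10⁷ J/kg
m = E / e_s = 2.98916×10⁸ / 2.69952×10⁷ = 11.0729 kg
In lb: 11.0729 / 0.453592 = 24.4116 lb

24.41 lb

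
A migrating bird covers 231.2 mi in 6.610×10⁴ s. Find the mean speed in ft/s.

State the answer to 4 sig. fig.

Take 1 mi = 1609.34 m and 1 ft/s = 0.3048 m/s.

18.47 ft/s

231.2 mi × 1609.34 → 372079 m
v = d / t = 372079 m / 66100 s = 5.62903 m/s
5.62903 m/s ÷ (0.3048 m/s/ft/s) = 18.4679 ft/s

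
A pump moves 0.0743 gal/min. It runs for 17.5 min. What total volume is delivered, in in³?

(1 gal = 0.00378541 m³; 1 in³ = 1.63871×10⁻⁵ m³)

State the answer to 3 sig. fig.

300 in³

0.0743 gal/min → 4.6876×10⁻⁶ m³/s
17.5 min → 1050 s
V = Q × t = 4.6876×10⁻⁶ × 1050 = 0.00492198 m³
In in³: 0.00492198 / 1.63871×10⁻⁵ = 300.357 in³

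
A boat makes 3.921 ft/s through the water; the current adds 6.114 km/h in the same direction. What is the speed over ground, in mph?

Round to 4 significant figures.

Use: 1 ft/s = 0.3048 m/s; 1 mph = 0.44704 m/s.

3.921 ft/s × 0.3048 = 1.19512 m/s
6.114 km/h × (1/3.6) = 1.69833 m/s
Total: 1.19512 + 1.69833 = 2.89345 m/s
In mph: 2.89345 / 0.44704 = 6.47246 mph

6.472 mph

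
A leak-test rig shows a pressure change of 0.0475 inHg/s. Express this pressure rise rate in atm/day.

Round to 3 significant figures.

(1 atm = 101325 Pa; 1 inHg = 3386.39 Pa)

0.0475 inHg/s × 3386.39 Pa/inHg = 160.854 Pa/s
160.854 Pa/s ÷ 101325 Pa/atm × 86400 s/day = 137.16 atm/day

137 atm/day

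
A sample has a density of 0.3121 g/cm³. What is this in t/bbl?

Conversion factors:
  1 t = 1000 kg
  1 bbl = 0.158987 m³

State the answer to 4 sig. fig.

0.3121 g/cm³ × 0.001 kg/g ÷ 10⁻⁶ m³/cm³ = 312.1 kg/m³
312.1 kg/m³ ÷ 1000 kg/t × 0.158987 m³/bbl = 0.0496198 t/bbl

0.04962 t/bbl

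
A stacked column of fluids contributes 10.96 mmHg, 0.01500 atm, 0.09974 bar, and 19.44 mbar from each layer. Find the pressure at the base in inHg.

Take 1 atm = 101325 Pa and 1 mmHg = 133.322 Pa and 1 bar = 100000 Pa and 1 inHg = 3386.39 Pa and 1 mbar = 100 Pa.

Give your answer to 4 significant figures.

4.400 inHg

10.96 mmHg × 133.322 = 1461.21 Pa
0.01500 atm × 101325 = 1519.88 Pa
0.09974 bar × 100000 = 9974 Pa
19.44 mbar × 100 = 1944 Pa
Sum: 1461.21 + 1519.88 + 9974 + 1944 = 14899.1 Pa
In inHg: 14899.1 / 3386.39 = 4.3997 inHg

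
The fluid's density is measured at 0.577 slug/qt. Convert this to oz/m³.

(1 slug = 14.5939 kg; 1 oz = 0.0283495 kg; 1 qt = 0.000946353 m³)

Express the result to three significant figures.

3.14×10⁵ oz/m³

0.577 slug/qt × 14.5939 kg/slug ÷ 0.000946353 m³/qt = 8898.03 kg/m³
8898.03 kg/m³ ÷ 0.0283495 kg/oz = 313869 oz/m³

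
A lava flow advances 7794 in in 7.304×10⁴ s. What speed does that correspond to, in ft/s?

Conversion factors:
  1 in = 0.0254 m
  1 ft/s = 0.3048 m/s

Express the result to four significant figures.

0.008892 ft/s

7794 in × 0.0254 = 197.968 m
v = d / t = 197.968 m / 73040 s = 0.00271041 m/s
0.00271041 m/s ÷ (0.3048 m/s/ft/s) = 0.00889242 ft/s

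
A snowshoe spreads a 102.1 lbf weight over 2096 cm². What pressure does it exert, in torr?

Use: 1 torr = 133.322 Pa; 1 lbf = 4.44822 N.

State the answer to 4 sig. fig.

16.25 torr

102.1 lbf × 4.44822 = 454.163 N
2096 cm² × 0.0001 = 0.2096 m²
P = F / A = 454.163 N / 0.2096 m² = 2166.81 Pa
2166.81 Pa ÷ (133.322 Pa/torr) = 16.2525 torr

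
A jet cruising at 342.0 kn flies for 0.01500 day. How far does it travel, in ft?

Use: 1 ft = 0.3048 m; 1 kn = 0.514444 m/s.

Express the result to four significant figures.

342.0 kn × 0.514444 = 175.94 m/s
0.01500 day × 86400 = 1296 s
d = v × t = 175.94 m/s × 1296 s = 228018 m
228018 m ÷ (0.3048 m/ft) = 748091 ft

7.481×10⁵ ft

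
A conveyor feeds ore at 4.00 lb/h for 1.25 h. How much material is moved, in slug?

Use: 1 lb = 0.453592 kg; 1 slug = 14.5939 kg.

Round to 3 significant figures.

4.00 lb/h → 5.03991×10⁻⁴ kg/s
1.25 h → 4500 s
m = ṁ × t = 5.03991×10⁻⁴ × 4500 = 2.26796 kg
In slug: 2.26796 / 14.5939 = 0.155405 slug

0.155 slug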